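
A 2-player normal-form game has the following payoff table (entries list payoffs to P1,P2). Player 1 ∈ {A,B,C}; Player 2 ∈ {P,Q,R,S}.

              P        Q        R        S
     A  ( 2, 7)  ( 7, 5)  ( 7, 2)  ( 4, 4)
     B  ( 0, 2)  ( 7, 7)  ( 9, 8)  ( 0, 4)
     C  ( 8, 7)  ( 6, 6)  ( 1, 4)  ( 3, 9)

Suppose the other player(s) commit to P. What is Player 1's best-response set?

P1 best: {C}

u_1(A vs P) = 2
u_1(B vs P) = 0
u_1(C vs P) = 8
max payoff 8 at {C}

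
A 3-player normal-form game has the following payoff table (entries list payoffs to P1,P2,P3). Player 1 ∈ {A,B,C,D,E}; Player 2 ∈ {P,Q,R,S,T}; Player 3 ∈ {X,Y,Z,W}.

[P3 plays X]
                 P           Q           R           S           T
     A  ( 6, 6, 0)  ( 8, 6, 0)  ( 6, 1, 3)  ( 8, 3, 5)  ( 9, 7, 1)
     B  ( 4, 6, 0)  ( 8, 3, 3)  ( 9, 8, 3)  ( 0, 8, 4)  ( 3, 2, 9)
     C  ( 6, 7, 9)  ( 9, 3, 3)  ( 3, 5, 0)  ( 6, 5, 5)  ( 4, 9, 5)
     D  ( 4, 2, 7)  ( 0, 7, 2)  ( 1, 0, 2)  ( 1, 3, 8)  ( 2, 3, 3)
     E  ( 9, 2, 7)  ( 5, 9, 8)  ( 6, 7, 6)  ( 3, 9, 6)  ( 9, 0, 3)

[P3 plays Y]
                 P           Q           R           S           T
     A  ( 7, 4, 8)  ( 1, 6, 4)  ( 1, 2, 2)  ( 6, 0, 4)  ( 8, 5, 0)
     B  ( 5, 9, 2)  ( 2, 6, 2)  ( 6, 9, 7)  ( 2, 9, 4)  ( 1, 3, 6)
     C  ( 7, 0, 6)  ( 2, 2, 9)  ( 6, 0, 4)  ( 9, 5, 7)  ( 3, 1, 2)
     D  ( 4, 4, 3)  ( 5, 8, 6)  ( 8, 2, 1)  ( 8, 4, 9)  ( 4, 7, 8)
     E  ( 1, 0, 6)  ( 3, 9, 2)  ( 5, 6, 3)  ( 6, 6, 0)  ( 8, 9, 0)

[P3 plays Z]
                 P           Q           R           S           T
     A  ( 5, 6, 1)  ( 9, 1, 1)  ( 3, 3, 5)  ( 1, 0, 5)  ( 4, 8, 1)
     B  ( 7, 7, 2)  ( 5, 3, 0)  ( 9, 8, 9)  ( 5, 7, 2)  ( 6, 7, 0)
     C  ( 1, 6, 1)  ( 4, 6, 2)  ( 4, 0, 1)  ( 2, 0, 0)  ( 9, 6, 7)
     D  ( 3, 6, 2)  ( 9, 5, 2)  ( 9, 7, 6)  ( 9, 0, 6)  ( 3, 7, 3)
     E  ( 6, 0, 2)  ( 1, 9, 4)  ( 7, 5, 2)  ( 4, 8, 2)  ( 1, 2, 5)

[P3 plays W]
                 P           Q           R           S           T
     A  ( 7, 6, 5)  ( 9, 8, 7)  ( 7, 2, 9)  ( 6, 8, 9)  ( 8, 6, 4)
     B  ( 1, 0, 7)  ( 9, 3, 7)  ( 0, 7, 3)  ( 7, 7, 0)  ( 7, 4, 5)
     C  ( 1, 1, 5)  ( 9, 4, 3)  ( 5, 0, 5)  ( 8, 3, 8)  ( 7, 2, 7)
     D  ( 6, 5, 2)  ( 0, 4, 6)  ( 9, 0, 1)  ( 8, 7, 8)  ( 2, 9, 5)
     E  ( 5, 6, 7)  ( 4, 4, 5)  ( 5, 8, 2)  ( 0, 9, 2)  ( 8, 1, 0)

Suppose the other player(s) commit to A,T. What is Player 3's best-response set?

argmax u_3 = {W}

u_3(X vs A,T) = 1
u_3(Y vs A,T) = 0
u_3(Z vs A,T) = 1
u_3(W vs A,T) = 4
max payoff 4 at {W}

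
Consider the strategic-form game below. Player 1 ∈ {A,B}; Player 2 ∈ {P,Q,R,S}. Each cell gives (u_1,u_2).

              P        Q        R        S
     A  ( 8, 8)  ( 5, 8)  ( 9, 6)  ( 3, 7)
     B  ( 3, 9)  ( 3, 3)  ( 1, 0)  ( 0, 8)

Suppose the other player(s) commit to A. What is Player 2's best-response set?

u_2(P vs A) = 8
u_2(Q vs A) = 8
u_2(R vs A) = 6
u_2(S vs A) = 7
max payoff 8 at {P,Q}

P2 best: {P,Q}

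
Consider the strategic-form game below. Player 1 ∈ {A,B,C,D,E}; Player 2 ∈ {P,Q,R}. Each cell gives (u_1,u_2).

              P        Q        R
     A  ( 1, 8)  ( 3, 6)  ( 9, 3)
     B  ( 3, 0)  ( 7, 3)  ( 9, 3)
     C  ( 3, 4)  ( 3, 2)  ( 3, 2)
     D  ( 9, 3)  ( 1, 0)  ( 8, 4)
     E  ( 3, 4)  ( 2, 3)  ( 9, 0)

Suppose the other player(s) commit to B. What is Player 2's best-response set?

P2 best: {Q,R}

u_2(P vs B) = 0
u_2(Q vs B) = 3
u_2(R vs B) = 3
max payoff 3 at {Q,R}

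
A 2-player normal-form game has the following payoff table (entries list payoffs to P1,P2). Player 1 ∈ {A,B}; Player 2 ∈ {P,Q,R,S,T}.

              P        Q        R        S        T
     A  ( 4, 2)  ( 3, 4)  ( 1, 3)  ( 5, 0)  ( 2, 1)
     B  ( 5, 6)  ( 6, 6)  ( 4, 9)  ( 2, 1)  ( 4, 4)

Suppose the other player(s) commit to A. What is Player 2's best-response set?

argmax u_2 = {Q}

u_2(P vs A) = 2
u_2(Q vs A) = 4
u_2(R vs A) = 3
u_2(S vs A) = 0
u_2(T vs A) = 1
max payoff 4 at {Q}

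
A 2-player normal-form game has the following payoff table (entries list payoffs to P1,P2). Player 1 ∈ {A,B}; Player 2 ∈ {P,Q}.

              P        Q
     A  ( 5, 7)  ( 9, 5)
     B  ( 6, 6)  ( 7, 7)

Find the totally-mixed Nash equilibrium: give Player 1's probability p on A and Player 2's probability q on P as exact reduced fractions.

P1 mixes 1/3 on A; P2 mixes 2/3 on P

P1 indiff ⇒ q·5+(1-q)·9 = q·6+(1-q)·7 ⇒ q(-1) = (1-q)(-2) ⇒ q = 2/3
P2 indiff ⇒ p·7+(1-p)·6 = p·5+(1-p)·7 ⇒ p(2) = (1-p)(1) ⇒ p = 1/3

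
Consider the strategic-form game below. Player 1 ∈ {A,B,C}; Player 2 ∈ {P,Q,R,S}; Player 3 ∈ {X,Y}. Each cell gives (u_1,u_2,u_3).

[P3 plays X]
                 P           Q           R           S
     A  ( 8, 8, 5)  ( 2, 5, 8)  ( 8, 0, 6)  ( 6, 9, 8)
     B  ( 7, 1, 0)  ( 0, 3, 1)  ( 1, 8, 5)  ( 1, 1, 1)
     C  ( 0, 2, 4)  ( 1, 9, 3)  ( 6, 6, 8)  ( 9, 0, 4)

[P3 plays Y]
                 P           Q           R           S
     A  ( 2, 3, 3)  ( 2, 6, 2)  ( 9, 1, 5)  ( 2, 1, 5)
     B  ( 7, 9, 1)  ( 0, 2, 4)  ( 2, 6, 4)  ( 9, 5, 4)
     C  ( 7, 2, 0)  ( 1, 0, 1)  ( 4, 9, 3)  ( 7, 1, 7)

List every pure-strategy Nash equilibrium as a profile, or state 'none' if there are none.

(A,P,X): not NE [P2→S gives 9>8]
(A,P,Y): not NE [P1→C gives 7>2; P2→Q gives 6>3; P3→X gives 5>3]
(A,Q,X): not NE [P2→S gives 9>5]
(A,Q,Y): not NE [P3→X gives 8>2]
(A,R,X): not NE [P2→S gives 9>0]
(A,R,Y): not NE [P2→Q gives 6>1; P3→X gives 6>5]
(A,S,X): not NE [P1→C gives 9>6]
(A,S,Y): not NE [P1→B gives 9>2; P2→Q gives 6>1; P3→X gives 8>5]
(B,P,X): not NE [P1→A gives 8>7; P2→R gives 8>1; P3→Y gives 1>0]
(B,P,Y): NE
(B,Q,X): not NE [P1→A gives 2>0; P2→R gives 8>3; P3→Y gives 4>1]
(B,Q,Y): not NE [P1→A gives 2>0; P2→P gives 9>2]
(B,R,X): not NE [P1→A gives 8>1]
(B,R,Y): not NE [P1→A gives 9>2; P2→P gives 9>6; P3→X gives 5>4]
(B,S,X): not NE [P1→C gives 9>1; P2→R gives 8>1; P3→Y gives 4>1]
(B,S,Y): not NE [P2→P gives 9>5]
(C,P,X): not NE [P1→A gives 8>0; P2→Q gives 9>2]
(C,P,Y): not NE [P2→R gives 9>2; P3→X gives 4>0]
(C,Q,X): not NE [P1→A gives 2>1]
(C,Q,Y): not NE [P1→A gives 2>1; P2→R gives 9>0; P3→X gives 3>1]
(C,R,X): not NE [P1→A gives 8>6; P2→Q gives 9>6]
(C,R,Y): not NE [P1→A gives 9>4; P3→X gives 8>3]
(C,S,X): not NE [P2→Q gives 9>0; P3→Y gives 7>4]
(C,S,Y): not NE [P1→B gives 9>7; P2→R gives 9>1]

PSNE = {(B,P,Y)}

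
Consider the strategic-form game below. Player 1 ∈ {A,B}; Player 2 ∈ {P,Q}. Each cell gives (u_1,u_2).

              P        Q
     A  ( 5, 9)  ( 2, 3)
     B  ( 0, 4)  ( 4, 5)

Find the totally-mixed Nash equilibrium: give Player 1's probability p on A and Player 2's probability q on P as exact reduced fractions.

P1 indiff ⇒ q·5+(1-q)·2 = q·0+(1-q)·4 ⇒ q(5) = (1-q)(2) ⇒ q = 2/7
P2 indiff ⇒ p·9+(1-p)·4 = p·3+(1-p)·5 ⇒ p(6) = (1-p)(1) ⇒ p = 1/7

P1 mixes 1/7 on A; P2 mixes 2/7 on P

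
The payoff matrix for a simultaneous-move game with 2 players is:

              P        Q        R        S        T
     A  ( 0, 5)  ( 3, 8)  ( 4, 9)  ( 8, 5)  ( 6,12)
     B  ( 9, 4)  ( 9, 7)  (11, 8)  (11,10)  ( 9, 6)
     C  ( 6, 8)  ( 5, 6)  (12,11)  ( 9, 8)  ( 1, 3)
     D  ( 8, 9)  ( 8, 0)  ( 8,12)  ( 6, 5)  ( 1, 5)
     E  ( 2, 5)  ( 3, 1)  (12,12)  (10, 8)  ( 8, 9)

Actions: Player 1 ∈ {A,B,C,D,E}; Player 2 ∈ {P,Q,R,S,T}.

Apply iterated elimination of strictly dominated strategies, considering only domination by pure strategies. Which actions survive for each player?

Survivors P1:{B,C,E} P2:{R,S}

P1 drop A (B beats it: P:9>0 Q:9>3 R:11>4 S:11>8 T:9>6)
P1 drop D (B beats it: P:9>8 Q:9>8 R:11>8 S:11>6 T:9>1)
P2 drop P (R beats it: B:8>4 C:11>8 E:12>5)
P2 drop Q (R beats it: B:8>7 C:11>6 E:12>1)
P2 drop T (R beats it: B:8>6 C:11>3 E:12>9)
P1→{B,C,E} P2→{R,S}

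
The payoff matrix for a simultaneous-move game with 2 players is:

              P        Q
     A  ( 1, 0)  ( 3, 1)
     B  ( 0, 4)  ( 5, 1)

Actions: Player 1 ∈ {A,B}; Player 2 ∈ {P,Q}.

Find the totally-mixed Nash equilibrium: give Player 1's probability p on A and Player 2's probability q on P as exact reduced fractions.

P1 mixes 3/4 on A; P2 mixes 2/3 on P

P1 indiff ⇒ q·1+(1-q)·3 = q·0+(1-q)·5 ⇒ q(1) = (1-q)(2) ⇒ q = 2/3
P2 indiff ⇒ p·0+(1-p)·4 = p·1+(1-p)·1 ⇒ p(-1) = (1-p)(-3) ⇒ p = 3/4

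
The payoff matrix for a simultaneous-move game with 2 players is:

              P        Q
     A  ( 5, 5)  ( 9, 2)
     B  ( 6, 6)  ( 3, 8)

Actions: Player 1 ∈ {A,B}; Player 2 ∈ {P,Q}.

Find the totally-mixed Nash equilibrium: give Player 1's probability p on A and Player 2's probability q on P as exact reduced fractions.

P1 indiff ⇒ q·5+(1-q)·9 = q·6+(1-q)·3 ⇒ q(-1) = (1-q)(-6) ⇒ q = 6/7
P2 indiff ⇒ p·5+(1-p)·6 = p·2+(1-p)·8 ⇒ p(3) = (1-p)(2) ⇒ p = 2/5

(p,q) = (2/5, 6/7)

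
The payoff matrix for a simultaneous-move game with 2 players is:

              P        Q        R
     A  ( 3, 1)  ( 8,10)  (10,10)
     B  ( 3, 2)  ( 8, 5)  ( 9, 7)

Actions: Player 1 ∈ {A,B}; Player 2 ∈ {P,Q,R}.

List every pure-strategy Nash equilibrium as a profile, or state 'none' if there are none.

(A,P): not NE [P2→R gives 10>1]
(A,Q): NE
(A,R): NE
(B,P): not NE [P2→R gives 7>2]
(B,Q): not NE [P2→R gives 7>5]
(B,R): not NE [P1→A gives 10>9]

Nash profiles: (A,Q), (A,R)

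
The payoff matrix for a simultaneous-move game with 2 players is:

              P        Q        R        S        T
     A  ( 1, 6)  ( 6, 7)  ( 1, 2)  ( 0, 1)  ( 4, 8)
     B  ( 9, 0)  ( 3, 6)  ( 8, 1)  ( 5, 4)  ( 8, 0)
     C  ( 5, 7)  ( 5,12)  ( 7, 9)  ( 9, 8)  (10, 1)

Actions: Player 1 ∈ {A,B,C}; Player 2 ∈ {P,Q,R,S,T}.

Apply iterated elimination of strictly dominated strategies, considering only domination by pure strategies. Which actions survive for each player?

IESDS → P1:{A,C} P2:{Q,T}

P2 drop P (Q beats it: A:7>6 B:6>0 C:12>7)
P2 drop R (Q beats it: A:7>2 B:6>1 C:12>9)
P1 drop B (C beats it: Q:5>3 S:9>5 T:10>8)
P2 drop S (Q beats it: A:7>1 C:12>8)
P1→{A,C} P2→{Q,T}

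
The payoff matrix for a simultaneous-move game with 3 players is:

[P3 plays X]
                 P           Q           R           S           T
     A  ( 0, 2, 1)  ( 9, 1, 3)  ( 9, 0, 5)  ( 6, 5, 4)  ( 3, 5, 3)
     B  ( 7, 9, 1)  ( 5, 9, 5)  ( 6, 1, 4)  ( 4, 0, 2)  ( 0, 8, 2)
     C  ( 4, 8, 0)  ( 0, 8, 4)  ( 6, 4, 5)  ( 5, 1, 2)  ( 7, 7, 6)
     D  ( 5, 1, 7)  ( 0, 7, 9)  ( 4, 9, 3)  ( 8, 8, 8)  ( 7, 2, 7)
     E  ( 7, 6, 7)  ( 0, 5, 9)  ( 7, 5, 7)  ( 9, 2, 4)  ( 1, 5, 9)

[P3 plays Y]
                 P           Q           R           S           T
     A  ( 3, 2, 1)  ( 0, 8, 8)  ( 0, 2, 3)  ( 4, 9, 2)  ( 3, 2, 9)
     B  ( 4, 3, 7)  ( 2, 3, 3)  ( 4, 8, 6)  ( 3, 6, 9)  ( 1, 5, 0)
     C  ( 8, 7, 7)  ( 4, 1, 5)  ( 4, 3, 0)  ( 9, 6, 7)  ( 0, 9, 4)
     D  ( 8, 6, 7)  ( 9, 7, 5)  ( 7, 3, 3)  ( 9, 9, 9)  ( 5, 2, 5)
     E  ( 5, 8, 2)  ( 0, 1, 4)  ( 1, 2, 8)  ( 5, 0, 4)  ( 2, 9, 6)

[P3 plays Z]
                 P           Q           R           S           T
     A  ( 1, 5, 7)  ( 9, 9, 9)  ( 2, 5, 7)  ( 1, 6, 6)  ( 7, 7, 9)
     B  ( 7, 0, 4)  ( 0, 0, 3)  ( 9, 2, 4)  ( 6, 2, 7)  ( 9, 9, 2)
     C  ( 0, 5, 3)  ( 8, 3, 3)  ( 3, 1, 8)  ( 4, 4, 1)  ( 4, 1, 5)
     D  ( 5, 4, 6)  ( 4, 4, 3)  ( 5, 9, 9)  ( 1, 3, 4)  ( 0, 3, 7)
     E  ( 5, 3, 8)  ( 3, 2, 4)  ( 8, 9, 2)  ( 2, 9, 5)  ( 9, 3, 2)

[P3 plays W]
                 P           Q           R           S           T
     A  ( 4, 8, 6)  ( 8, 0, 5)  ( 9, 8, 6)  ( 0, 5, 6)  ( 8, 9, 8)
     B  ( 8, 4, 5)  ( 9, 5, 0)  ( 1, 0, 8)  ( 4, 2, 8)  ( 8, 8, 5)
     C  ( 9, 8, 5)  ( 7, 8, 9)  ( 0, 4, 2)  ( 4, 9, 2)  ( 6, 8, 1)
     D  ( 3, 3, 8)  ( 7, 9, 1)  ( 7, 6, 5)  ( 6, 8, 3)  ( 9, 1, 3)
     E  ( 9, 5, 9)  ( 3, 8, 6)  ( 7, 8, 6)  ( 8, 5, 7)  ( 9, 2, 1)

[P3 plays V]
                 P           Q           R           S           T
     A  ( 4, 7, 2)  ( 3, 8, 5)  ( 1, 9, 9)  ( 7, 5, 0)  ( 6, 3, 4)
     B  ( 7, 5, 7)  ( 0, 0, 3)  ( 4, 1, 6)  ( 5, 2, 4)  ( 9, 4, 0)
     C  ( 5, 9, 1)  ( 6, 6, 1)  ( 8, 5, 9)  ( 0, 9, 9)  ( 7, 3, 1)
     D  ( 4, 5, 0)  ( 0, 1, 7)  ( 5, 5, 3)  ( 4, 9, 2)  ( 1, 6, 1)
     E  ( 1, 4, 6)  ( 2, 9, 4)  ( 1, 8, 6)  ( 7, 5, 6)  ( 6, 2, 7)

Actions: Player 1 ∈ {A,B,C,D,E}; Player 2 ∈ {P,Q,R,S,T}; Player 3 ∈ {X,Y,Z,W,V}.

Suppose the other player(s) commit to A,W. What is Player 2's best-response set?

u_2(P vs A,W) = 8
u_2(Q vs A,W) = 0
u_2(R vs A,W) = 8
u_2(S vs A,W) = 5
u_2(T vs A,W) = 9
max payoff 9 at {T}

argmax u_2 = {T}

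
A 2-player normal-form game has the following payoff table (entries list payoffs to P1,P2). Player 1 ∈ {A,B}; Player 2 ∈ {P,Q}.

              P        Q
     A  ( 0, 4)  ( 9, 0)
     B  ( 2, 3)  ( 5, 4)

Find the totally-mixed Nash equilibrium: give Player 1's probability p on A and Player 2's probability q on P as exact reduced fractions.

P1 indiff ⇒ q·0+(1-q)·9 = q·2+(1-q)·5 ⇒ q(-2) = (1-q)(-4) ⇒ q = 2/3
P2 indiff ⇒ p·4+(1-p)·3 = p·0+(1-p)·4 ⇒ p(4) = (1-p)(1) ⇒ p = 1/5

P1 mixes 1/5 on A; P2 mixes 2/3 on P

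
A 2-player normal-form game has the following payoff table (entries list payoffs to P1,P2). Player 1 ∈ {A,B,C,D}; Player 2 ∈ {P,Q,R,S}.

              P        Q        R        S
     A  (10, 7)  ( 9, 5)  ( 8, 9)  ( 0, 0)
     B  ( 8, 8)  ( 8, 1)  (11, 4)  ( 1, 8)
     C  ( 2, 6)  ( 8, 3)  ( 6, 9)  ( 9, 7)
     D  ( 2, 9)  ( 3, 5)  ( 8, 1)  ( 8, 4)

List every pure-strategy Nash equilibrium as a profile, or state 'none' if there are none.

(A,P): not NE [P2→R gives 9>7]
(A,Q): not NE [P2→R gives 9>5]
(A,R): not NE [P1→B gives 11>8]
(A,S): not NE [P1→C gives 9>0; P2→R gives 9>0]
(B,P): not NE [P1→A gives 10>8]
(B,Q): not NE [P1→A gives 9>8; P2→S gives 8>1]
(B,R): not NE [P2→S gives 8>4]
(B,S): not NE [P1→C gives 9>1]
(C,P): not NE [P1→A gives 10>2; P2→R gives 9>6]
(C,Q): not NE [P1→A gives 9>8; P2→R gives 9>3]
(C,R): not NE [P1→B gives 11>6]
(C,S): not NE [P2→R gives 9>7]
(D,P): not NE [P1→A gives 10>2]
(D,Q): not NE [P1→A gives 9>3; P2→P gives 9>5]
(D,R): not NE [P1→B gives 11>8; P2→P gives 9>1]
(D,S): not NE [P1→C gives 9>8; P2→P gives 9>4]

PSNE: ∅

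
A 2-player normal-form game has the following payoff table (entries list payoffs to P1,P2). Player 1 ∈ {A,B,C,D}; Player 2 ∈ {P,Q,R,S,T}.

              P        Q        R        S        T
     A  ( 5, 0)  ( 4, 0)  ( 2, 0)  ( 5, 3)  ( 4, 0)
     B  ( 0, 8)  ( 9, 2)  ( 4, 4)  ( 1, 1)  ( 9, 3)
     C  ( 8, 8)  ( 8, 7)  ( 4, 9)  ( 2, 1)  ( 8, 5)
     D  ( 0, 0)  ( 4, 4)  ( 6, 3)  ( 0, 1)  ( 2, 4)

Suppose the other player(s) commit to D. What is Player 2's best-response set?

u_2(P vs D) = 0
u_2(Q vs D) = 4
u_2(R vs D) = 3
u_2(S vs D) = 1
u_2(T vs D) = 4
max payoff 4 at {Q,T}

P2 best: {Q,T}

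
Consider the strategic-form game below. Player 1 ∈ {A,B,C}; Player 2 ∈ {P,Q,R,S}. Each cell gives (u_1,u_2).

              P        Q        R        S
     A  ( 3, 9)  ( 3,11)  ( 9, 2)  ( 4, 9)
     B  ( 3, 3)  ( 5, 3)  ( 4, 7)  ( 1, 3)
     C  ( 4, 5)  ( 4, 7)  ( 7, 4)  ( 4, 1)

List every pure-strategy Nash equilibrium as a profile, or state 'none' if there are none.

Equilibria: none

(A,P): not NE [P1→C gives 4>3; P2→Q gives 11>9]
(A,Q): not NE [P1→B gives 5>3]
(A,R): not NE [P2→Q gives 11>2]
(A,S): not NE [P2→Q gives 11>9]
(B,P): not NE [P1→C gives 4>3; P2→R gives 7>3]
(B,Q): not NE [P2→R gives 7>3]
(B,R): not NE [P1→A gives 9>4]
(B,S): not NE [P1→C gives 4>1; P2→R gives 7>3]
(C,P): not NE [P2→Q gives 7>5]
(C,Q): not NE [P1→B gives 5>4]
(C,R): not NE [P1→A gives 9>7; P2→Q gives 7>4]
(C,S): not NE [P2→Q gives 7>1]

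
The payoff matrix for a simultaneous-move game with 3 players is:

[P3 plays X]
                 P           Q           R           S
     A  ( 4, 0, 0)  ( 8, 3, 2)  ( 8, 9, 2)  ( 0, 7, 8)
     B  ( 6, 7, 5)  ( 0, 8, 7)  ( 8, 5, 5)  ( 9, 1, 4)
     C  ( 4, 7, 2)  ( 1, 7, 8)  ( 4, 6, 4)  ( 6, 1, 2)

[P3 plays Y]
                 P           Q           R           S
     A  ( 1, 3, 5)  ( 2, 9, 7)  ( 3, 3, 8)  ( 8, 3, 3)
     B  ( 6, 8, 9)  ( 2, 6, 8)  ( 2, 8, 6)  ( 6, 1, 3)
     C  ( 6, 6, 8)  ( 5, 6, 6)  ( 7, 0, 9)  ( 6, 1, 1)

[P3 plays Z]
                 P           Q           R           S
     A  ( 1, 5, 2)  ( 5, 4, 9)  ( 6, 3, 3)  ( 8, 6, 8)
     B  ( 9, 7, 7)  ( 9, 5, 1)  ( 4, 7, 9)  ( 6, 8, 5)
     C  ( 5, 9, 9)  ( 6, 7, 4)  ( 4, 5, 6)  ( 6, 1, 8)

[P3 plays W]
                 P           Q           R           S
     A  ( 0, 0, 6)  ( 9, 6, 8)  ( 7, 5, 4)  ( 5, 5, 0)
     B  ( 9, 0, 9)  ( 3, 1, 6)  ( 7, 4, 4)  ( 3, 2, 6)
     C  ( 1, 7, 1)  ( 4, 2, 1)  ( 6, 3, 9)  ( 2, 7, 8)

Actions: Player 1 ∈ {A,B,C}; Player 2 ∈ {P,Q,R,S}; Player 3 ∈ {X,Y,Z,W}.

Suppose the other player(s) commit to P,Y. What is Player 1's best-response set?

u_1(A vs P,Y) = 1
u_1(B vs P,Y) = 6
u_1(C vs P,Y) = 6
max payoff 6 at {B,C}

BR_1 = {B,C}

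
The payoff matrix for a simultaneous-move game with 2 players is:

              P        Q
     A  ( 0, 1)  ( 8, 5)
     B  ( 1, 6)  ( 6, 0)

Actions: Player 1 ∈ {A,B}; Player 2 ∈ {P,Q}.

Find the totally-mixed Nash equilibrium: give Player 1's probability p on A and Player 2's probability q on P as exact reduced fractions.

P1 indiff ⇒ q·0+(1-q)·8 = q·1+(1-q)·6 ⇒ q(-1) = (1-q)(-2) ⇒ q = 2/3
P2 indiff ⇒ p·1+(1-p)·6 = p·5+(1-p)·0 ⇒ p(-4) = (1-p)(-6) ⇒ p = 3/5

p=3/5, q=2/3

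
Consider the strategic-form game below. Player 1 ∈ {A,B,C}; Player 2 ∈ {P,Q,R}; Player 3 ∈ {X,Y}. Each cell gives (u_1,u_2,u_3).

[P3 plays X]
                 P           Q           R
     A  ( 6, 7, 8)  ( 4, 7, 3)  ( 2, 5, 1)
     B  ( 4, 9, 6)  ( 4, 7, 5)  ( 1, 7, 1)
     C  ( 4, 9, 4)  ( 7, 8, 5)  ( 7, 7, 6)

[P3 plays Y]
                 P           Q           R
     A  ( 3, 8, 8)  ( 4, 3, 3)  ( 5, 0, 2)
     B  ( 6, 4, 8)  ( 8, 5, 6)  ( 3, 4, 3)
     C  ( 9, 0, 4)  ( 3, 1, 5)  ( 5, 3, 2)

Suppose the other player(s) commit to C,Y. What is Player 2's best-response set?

u_2(P vs C,Y) = 0
u_2(Q vs C,Y) = 1
u_2(R vs C,Y) = 3
max payoff 3 at {R}

argmax u_2 = {R}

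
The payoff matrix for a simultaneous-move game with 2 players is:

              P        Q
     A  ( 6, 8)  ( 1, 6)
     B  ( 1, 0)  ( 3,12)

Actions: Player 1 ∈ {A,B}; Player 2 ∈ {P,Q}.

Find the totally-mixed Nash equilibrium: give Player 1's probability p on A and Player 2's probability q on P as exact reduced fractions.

P1 indiff ⇒ q·6+(1-q)·1 = q·1+(1-q)·3 ⇒ q(5) = (1-q)(2) ⇒ q = 2/7
P2 indiff ⇒ p·8+(1-p)·0 = p·6+(1-p)·12 ⇒ p(2) = (1-p)(12) ⇒ p = 6/7

(p,q) = (6/7, 2/7)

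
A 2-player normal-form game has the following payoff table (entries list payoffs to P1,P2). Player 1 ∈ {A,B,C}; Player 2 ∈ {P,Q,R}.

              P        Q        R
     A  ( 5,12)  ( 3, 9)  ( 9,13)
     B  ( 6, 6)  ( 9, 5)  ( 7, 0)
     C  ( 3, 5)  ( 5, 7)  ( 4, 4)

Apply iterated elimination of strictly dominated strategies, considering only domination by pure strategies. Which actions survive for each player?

IESDS → P1:{A,B} P2:{P,R}

P1 drop C (B beats it: P:6>3 Q:9>5 R:7>4)
P2 drop Q (P beats it: A:12>9 B:6>5)
P1→{A,B} P2→{P,R}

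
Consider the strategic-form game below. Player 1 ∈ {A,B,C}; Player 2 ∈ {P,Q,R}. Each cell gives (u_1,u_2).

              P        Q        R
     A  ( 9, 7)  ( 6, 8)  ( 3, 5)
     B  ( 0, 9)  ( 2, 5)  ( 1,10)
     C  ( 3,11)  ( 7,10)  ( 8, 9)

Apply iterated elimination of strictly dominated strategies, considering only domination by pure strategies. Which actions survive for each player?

Remaining: P1:{A,C} P2:{P,Q}

P1 drop B (A beats it: P:9>0 Q:6>2 R:3>1)
P2 drop R (P beats it: A:7>5 C:11>9)
P1→{A,C} P2→{P,Q}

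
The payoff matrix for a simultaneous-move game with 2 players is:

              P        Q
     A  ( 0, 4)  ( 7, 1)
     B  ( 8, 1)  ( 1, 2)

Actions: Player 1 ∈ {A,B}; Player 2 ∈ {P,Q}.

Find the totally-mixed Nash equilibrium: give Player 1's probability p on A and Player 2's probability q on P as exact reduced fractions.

p=1/4, q=3/7

P1 indiff ⇒ q·0+(1-q)·7 = q·8+(1-q)·1 ⇒ q(-8) = (1-q)(-6) ⇒ q = 3/7
P2 indiff ⇒ p·4+(1-p)·1 = p·1+(1-p)·2 ⇒ p(3) = (1-p)(1) ⇒ p = 1/4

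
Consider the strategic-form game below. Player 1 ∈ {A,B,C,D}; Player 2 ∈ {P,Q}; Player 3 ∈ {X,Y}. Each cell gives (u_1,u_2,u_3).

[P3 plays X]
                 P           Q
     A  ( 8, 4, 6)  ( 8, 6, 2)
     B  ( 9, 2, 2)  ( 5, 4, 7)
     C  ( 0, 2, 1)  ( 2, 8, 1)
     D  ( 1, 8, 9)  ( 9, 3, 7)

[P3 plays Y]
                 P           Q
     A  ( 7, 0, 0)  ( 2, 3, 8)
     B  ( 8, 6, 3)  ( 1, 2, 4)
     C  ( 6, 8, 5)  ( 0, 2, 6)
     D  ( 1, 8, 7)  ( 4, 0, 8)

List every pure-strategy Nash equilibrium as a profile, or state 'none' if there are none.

(A,P,X): not NE [P1→B gives 9>8; P2→Q gives 6>4]
(A,P,Y): not NE [P1→B gives 8>7; P2→Q gives 3>0; P3→X gives 6>0]
(A,Q,X): not NE [P1→D gives 9>8; P3→Y gives 8>2]
(A,Q,Y): not NE [P1→D gives 4>2]
(B,P,X): not NE [P2→Q gives 4>2; P3→Y gives 3>2]
(B,P,Y): NE
(B,Q,X): not NE [P1→D gives 9>5]
(B,Q,Y): not NE [P1→D gives 4>1; P2→P gives 6>2; P3→X gives 7>4]
(C,P,X): not NE [P1→B gives 9>0; P2→Q gives 8>2; P3→Y gives 5>1]
(C,P,Y): not NE [P1→B gives 8>6]
(C,Q,X): not NE [P1→D gives 9>2; P3→Y gives 6>1]
(C,Q,Y): not NE [P1→D gives 4>0; P2→P gives 8>2]
(D,P,X): not NE [P1→B gives 9>1]
(D,P,Y): not NE [P1→B gives 8>1; P3→X gives 9>7]
(D,Q,X): not NE [P2→P gives 8>3; P3→Y gives 8>7]
(D,Q,Y): not NE [P2→P gives 8>0]

PSNE = {(B,P,Y)}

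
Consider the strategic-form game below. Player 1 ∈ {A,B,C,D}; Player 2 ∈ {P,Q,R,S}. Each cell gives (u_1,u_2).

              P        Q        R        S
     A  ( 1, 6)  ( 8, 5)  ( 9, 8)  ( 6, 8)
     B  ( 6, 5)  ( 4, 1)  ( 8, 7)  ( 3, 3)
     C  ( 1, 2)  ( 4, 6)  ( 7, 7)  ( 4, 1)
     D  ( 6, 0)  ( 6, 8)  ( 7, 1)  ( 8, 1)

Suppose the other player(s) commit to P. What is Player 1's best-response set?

P1 best: {B,D}

u_1(A vs P) = 1
u_1(B vs P) = 6
u_1(C vs P) = 1
u_1(D vs P) = 6
max payoff 6 at {B,D}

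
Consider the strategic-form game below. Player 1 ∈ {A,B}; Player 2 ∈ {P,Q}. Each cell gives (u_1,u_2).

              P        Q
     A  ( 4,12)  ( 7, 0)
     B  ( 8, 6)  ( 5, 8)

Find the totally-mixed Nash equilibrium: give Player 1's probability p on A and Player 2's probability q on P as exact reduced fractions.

P1 indiff ⇒ q·4+(1-q)·7 = q·8+(1-q)·5 ⇒ q(-4) = (1-q)(-2) ⇒ q = 1/3
P2 indiff ⇒ p·12+(1-p)·6 = p·0+(1-p)·8 ⇒ p(12) = (1-p)(2) ⇒ p = 1/7

(p,q) = (1/7, 1/3)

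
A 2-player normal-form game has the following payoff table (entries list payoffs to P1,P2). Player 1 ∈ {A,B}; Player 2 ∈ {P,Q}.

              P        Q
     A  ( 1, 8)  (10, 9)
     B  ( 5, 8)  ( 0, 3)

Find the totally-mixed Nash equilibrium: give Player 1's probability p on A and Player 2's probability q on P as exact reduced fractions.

(p,q) = (5/6, 5/7)

P1 indiff ⇒ q·1+(1-q)·10 = q·5+(1-q)·0 ⇒ q(-4) = (1-q)(-10) ⇒ q = 5/7
P2 indiff ⇒ p·8+(1-p)·8 = p·9+(1-p)·3 ⇒ p(-1) = (1-p)(-5) ⇒ p = 5/6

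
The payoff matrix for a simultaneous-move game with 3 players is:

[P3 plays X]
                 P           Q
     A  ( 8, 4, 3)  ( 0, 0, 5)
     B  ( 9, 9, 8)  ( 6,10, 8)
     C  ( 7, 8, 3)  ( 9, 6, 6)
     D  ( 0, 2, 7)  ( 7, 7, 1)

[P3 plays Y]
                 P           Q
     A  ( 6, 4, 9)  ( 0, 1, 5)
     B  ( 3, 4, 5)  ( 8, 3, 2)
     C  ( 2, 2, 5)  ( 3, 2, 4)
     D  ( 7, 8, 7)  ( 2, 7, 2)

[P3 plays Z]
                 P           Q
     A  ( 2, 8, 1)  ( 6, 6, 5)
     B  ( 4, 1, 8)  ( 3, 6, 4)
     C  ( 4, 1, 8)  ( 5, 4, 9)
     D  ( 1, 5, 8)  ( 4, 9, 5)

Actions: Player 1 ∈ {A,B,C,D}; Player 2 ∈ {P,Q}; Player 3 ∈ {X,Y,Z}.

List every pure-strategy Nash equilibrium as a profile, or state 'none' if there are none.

Equilibria: none

(A,P,X): not NE [P1→B gives 9>8; P3→Y gives 9>3]
(A,P,Y): not NE [P1→D gives 7>6]
(A,P,Z): not NE [P1→C gives 4>2; P3→Y gives 9>1]
(A,Q,X): not NE [P1→C gives 9>0; P2→P gives 4>0]
(A,Q,Y): not NE [P1→B gives 8>0; P2→P gives 4>1]
(A,Q,Z): not NE [P2→P gives 8>6]
(B,P,X): not NE [P2→Q gives 10>9]
(B,P,Y): not NE [P1→D gives 7>3; P3→Z gives 8>5]
(B,P,Z): not NE [P2→Q gives 6>1]
(B,Q,X): not NE [P1→C gives 9>6]
(B,Q,Y): not NE [P2→P gives 4>3; P3→X gives 8>2]
(B,Q,Z): not NE [P1→A gives 6>3; P3→X gives 8>4]
(C,P,X): not NE [P1→B gives 9>7; P3→Z gives 8>3]
(C,P,Y): not NE [P1→D gives 7>2; P3→Z gives 8>5]
(C,P,Z): not NE [P2→Q gives 4>1]
(C,Q,X): not NE [P2→P gives 8>6; P3→Z gives 9>6]
(C,Q,Y): not NE [P1→B gives 8>3; P3→Z gives 9>4]
(C,Q,Z): not NE [P1→A gives 6>5]
(D,P,X): not NE [P1→B gives 9>0; P2→Q gives 7>2; P3→Z gives 8>7]
(D,P,Y): not NE [P3→Z gives 8>7]
(D,P,Z): not NE [P1→C gives 4>1; P2→Q gives 9>5]
(D,Q,X): not NE [P1→C gives 9>7; P3→Z gives 5>1]
(D,Q,Y): not NE [P1→B gives 8>2; P2→P gives 8>7; P3→Z gives 5>2]
(D,Q,Z): not NE [P1→A gives 6>4]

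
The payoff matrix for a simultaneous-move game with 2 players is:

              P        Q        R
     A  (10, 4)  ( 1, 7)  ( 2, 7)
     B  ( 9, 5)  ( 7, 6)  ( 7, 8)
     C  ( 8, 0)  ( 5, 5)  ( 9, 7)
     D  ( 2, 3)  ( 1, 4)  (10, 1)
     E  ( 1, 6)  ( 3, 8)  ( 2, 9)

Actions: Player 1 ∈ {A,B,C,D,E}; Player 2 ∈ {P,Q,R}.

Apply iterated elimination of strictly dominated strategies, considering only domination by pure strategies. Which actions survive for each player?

IESDS → P1:{B,C,D} P2:{Q,R}

P1 drop E (B beats it: P:9>1 Q:7>3 R:7>2)
P2 drop P (Q beats it: A:7>4 B:6>5 C:5>0 D:4>3)
P1 drop A (B beats it: Q:7>1 R:7>2)
P1→{B,C,D} P2→{Q,R}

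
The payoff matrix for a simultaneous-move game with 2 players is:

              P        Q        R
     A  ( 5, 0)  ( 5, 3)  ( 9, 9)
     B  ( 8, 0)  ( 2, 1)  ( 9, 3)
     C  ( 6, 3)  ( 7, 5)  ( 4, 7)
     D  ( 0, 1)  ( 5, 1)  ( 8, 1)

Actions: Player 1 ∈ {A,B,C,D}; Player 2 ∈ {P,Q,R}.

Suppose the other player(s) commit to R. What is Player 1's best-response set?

BR_1 = {A,B}

u_1(A vs R) = 9
u_1(B vs R) = 9
u_1(C vs R) = 4
u_1(D vs R) = 8
max payoff 9 at {A,B}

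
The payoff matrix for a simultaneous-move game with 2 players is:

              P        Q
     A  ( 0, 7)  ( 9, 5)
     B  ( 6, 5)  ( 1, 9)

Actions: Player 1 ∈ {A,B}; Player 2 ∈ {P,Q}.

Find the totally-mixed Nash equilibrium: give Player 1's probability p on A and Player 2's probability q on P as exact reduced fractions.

(p,q) = (2/3, 4/7)

P1 indiff ⇒ q·0+(1-q)·9 = q·6+(1-q)·1 ⇒ q(-6) = (1-q)(-8) ⇒ q = 4/7
P2 indiff ⇒ p·7+(1-p)·5 = p·5+(1-p)·9 ⇒ p(2) = (1-p)(4) ⇒ p = 2/3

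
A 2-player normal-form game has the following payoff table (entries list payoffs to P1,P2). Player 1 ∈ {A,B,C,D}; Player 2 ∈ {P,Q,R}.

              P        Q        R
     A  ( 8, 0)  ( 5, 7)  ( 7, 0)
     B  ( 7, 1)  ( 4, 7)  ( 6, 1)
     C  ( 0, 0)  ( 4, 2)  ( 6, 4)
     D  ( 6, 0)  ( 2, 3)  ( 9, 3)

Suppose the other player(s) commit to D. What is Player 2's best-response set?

P2 best: {Q,R}

u_2(P vs D) = 0
u_2(Q vs D) = 3
u_2(R vs D) = 3
max payoff 3 at {Q,R}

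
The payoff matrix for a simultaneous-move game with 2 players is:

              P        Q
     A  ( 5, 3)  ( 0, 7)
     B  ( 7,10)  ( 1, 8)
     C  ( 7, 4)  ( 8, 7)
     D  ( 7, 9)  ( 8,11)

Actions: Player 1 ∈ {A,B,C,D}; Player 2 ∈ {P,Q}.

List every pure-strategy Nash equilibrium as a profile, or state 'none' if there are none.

Nash profiles: (B,P), (C,Q), (D,Q)

(A,P): not NE [P1→D gives 7>5; P2→Q gives 7>3]
(A,Q): not NE [P1→D gives 8>0]
(B,P): NE
(B,Q): not NE [P1→D gives 8>1; P2→P gives 10>8]
(C,P): not NE [P2→Q gives 7>4]
(C,Q): NE
(D,P): not NE [P2→Q gives 11>9]
(D,Q): NE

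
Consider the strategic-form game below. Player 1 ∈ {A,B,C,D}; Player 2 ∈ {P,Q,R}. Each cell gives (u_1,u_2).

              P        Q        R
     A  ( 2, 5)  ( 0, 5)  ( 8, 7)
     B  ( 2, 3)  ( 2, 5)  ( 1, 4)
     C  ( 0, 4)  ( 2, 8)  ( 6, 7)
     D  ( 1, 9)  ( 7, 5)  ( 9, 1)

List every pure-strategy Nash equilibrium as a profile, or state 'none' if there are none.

No pure NE.

(A,P): not NE [P2→R gives 7>5]
(A,Q): not NE [P1→D gives 7>0; P2→R gives 7>5]
(A,R): not NE [P1→D gives 9>8]
(B,P): not NE [P2→Q gives 5>3]
(B,Q): not NE [P1→D gives 7>2]
(B,R): not NE [P1→D gives 9>1; P2→Q gives 5>4]
(C,P): not NE [P1→B gives 2>0; P2→Q gives 8>4]
(C,Q): not NE [P1→D gives 7>2]
(C,R): not NE [P1→D gives 9>6; P2→Q gives 8>7]
(D,P): not NE [P1→B gives 2>1]
(D,Q): not NE [P2→P gives 9>5]
(D,R): not NE [P2→P gives 9>1]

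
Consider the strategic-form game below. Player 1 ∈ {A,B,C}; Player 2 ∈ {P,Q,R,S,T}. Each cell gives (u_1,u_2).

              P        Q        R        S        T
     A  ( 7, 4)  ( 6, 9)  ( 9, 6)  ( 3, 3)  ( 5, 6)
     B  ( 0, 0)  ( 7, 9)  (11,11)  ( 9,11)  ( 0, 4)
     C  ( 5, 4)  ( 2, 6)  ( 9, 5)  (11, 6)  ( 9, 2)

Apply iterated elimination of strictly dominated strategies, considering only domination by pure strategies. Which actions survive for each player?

Survivors P1:{B,C} P2:{Q,R,S}

P2 drop P (Q beats it: A:9>4 B:9>0 C:6>4)
P2 drop T (Q beats it: A:9>6 B:9>4 C:6>2)
P1 drop A (B beats it: Q:7>6 R:11>9 S:9>3)
P1→{B,C} P2→{Q,R,S}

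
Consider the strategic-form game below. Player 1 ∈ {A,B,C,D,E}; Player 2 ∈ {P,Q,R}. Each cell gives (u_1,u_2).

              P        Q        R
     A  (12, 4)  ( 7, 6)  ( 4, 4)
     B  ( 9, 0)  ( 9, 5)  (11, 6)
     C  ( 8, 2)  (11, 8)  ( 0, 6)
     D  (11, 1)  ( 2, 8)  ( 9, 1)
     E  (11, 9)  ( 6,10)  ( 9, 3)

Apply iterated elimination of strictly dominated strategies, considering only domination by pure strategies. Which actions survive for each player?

P2 drop P (Q beats it: A:6>4 B:5>0 C:8>2 D:8>1 E:10>9)
P1 drop A (B beats it: Q:9>7 R:11>4)
P1 drop D (B beats it: Q:9>2 R:11>9)
P1 drop E (B beats it: Q:9>6 R:11>9)
P1→{B,C} P2→{Q,R}

Survivors P1:{B,C} P2:{Q,R}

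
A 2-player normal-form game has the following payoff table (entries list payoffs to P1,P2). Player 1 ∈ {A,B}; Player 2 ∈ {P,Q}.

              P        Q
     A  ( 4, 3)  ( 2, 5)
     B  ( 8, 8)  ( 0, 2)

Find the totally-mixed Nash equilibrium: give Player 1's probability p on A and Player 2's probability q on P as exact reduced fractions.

P1 mixes 3/4 on A; P2 mixes 1/3 on P

P1 indiff ⇒ q·4+(1-q)·2 = q·8+(1-q)·0 ⇒ q(-4) = (1-q)(-2) ⇒ q = 1/3
P2 indiff ⇒ p·3+(1-p)·8 = p·5+(1-p)·2 ⇒ p(-2) = (1-p)(-6) ⇒ p = 3/4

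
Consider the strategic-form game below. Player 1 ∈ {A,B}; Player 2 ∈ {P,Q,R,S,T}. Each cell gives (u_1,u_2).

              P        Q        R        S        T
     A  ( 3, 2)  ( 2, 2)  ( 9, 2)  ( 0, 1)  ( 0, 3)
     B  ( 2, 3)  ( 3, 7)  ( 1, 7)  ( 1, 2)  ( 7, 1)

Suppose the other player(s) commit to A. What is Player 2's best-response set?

u_2(P vs A) = 2
u_2(Q vs A) = 2
u_2(R vs A) = 2
u_2(S vs A) = 1
u_2(T vs A) = 3
max payoff 3 at {T}

P2 best: {T}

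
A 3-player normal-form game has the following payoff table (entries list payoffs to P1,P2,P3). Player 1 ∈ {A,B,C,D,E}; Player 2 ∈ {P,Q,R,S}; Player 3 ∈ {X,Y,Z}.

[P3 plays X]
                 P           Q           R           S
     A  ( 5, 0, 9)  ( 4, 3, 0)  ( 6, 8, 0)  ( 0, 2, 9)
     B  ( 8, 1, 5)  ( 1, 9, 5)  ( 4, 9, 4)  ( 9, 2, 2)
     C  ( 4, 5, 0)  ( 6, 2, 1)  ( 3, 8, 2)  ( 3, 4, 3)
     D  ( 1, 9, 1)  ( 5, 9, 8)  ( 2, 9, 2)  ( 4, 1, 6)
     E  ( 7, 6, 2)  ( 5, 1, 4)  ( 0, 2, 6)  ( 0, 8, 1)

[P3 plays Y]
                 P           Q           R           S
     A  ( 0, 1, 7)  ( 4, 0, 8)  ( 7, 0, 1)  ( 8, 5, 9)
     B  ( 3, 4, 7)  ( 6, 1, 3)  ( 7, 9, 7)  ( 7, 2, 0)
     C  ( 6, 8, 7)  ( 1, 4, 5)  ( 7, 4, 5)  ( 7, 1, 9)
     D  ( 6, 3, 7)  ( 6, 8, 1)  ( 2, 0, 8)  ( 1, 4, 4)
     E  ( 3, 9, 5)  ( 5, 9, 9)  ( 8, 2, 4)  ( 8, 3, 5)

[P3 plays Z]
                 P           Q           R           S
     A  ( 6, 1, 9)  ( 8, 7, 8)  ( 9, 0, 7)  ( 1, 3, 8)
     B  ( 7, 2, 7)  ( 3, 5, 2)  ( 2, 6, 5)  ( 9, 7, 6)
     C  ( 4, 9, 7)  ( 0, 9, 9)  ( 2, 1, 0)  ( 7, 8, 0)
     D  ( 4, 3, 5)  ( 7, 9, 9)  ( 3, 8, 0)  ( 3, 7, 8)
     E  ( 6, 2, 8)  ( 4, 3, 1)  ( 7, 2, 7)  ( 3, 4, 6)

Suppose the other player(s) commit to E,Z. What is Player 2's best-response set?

BR_2 = {S}

u_2(P vs E,Z) = 2
u_2(Q vs E,Z) = 3
u_2(R vs E,Z) = 2
u_2(S vs E,Z) = 4
max payoff 4 at {S}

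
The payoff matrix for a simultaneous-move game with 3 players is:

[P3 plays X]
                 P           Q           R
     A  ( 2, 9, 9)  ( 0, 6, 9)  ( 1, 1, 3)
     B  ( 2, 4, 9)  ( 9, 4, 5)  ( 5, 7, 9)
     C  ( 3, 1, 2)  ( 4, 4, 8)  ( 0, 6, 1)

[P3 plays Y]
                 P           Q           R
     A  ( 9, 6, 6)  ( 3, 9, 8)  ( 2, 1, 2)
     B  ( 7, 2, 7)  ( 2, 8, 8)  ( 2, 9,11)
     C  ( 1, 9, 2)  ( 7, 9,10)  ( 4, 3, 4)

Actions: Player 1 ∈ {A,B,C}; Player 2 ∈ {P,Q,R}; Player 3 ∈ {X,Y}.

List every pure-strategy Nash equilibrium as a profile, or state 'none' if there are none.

(A,P,X): not NE [P1→C gives 3>2]
(A,P,Y): not NE [P2→Q gives 9>6; P3→X gives 9>6]
(A,Q,X): not NE [P1→B gives 9>0; P2→P gives 9>6]
(A,Q,Y): not NE [P1→C gives 7>3; P3→X gives 9>8]
(A,R,X): not NE [P1→B gives 5>1; P2→P gives 9>1]
(A,R,Y): not NE [P1→C gives 4>2; P2→Q gives 9>1; P3→X gives 3>2]
(B,P,X): not NE [P1→C gives 3>2; P2→R gives 7>4]
(B,P,Y): not NE [P1→A gives 9>7; P2→R gives 9>2; P3→X gives 9>7]
(B,Q,X): not NE [P2→R gives 7>4; P3→Y gives 8>5]
(B,Q,Y): not NE [P1→C gives 7>2; P2→R gives 9>8]
(B,R,X): not NE [P3→Y gives 11>9]
(B,R,Y): not NE [P1→C gives 4>2]
(C,P,X): not NE [P2→R gives 6>1]
(C,P,Y): not NE [P1→A gives 9>1]
(C,Q,X): not NE [P1→B gives 9>4; P2→R gives 6>4; P3→Y gives 10>8]
(C,Q,Y): NE
(C,R,X): not NE [P1→B gives 5>0; P3→Y gives 4>1]
(C,R,Y): not NE [P2→Q gives 9>3]

Nash profiles: (C,Q,Y)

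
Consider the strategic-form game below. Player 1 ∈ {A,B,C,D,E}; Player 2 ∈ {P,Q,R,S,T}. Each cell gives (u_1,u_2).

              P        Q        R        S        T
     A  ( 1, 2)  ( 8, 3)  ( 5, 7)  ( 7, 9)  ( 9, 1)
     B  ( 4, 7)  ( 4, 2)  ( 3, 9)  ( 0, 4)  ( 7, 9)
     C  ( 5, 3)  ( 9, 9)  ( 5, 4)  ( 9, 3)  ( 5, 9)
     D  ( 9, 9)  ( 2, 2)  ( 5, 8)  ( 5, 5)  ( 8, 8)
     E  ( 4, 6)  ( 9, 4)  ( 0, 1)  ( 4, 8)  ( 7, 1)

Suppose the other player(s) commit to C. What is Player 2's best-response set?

u_2(P vs C) = 3
u_2(Q vs C) = 9
u_2(R vs C) = 4
u_2(S vs C) = 3
u_2(T vs C) = 9
max payoff 9 at {Q,T}

BR_2 = {Q,T}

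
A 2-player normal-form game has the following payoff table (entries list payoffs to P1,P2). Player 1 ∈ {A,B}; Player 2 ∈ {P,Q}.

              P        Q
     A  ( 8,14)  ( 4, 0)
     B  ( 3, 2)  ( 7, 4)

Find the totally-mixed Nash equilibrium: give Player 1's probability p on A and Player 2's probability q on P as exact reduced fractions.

P1 indiff ⇒ q·8+(1-q)·4 = q·3+(1-q)·7 ⇒ q(5) = (1-q)(3) ⇒ q = 3/8
P2 indiff ⇒ p·14+(1-p)·2 = p·0+(1-p)·4 ⇒ p(14) = (1-p)(2) ⇒ p = 1/8

P1 mixes 1/8 on A; P2 mixes 3/8 on P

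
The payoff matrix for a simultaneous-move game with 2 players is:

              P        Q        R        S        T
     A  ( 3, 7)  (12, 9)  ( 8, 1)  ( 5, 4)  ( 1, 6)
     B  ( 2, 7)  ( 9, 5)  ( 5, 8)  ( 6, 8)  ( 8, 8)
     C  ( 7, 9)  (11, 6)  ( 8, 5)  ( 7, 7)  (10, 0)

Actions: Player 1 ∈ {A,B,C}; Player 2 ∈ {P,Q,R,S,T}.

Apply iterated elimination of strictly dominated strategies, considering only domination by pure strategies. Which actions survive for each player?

IESDS → P1:{A,C} P2:{P,Q}

P1 drop B (C beats it: P:7>2 Q:11>9 R:8>5 S:7>6 T:10>8)
P2 drop R (P beats it: A:7>1 C:9>5)
P2 drop S (P beats it: A:7>4 C:9>7)
P2 drop T (P beats it: A:7>6 C:9>0)
P1→{A,C} P2→{P,Q}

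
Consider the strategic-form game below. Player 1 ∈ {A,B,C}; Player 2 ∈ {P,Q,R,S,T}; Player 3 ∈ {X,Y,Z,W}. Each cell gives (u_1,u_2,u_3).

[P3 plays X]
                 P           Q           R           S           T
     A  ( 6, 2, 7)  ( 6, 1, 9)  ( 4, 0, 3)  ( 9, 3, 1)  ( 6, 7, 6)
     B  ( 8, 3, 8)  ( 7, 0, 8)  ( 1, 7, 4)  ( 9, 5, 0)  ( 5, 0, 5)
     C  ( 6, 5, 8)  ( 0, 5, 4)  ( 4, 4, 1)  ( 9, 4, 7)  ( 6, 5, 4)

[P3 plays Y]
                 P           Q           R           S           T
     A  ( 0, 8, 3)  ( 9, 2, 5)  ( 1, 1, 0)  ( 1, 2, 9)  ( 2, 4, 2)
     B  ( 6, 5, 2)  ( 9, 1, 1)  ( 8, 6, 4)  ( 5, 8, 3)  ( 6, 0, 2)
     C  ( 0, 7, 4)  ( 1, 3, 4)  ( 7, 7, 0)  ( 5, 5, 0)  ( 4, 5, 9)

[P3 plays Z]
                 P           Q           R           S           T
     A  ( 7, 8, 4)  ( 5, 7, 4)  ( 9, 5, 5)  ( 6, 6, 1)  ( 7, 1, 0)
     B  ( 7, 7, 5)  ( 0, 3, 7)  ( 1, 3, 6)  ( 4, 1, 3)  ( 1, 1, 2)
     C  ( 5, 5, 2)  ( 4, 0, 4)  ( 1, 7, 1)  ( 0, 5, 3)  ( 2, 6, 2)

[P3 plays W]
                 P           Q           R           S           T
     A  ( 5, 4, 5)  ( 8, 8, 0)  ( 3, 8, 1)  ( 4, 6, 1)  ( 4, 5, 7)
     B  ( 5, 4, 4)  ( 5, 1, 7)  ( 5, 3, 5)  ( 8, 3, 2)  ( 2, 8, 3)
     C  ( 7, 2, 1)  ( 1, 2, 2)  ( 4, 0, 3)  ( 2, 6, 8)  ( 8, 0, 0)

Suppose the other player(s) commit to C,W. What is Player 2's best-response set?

P2 best: {S}

u_2(P vs C,W) = 2
u_2(Q vs C,W) = 2
u_2(R vs C,W) = 0
u_2(S vs C,W) = 6
u_2(T vs C,W) = 0
max payoff 6 at {S}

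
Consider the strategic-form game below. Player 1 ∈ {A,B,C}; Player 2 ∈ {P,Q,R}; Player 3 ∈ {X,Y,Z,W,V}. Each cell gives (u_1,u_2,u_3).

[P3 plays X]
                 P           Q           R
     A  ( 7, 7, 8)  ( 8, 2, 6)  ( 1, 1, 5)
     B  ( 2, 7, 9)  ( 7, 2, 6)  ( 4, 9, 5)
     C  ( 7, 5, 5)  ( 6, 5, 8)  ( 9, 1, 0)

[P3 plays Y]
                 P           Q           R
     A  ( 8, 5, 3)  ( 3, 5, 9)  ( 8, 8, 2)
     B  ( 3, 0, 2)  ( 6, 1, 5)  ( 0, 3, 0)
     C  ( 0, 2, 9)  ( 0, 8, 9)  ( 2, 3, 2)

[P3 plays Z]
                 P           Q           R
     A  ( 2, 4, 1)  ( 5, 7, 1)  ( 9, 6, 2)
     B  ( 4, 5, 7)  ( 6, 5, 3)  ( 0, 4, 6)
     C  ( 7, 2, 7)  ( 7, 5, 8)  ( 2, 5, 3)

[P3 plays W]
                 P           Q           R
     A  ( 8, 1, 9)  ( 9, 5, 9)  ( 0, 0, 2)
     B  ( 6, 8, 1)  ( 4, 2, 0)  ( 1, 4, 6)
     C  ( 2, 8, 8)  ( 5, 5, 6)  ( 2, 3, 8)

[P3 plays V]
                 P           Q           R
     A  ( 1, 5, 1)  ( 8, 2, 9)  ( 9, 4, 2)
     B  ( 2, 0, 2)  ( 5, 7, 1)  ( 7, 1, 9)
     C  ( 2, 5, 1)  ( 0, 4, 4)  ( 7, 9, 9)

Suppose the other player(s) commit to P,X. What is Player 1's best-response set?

BR_1 = {A,C}

u_1(A vs P,X) = 7
u_1(B vs P,X) = 2
u_1(C vs P,X) = 7
max payoff 7 at {A,C}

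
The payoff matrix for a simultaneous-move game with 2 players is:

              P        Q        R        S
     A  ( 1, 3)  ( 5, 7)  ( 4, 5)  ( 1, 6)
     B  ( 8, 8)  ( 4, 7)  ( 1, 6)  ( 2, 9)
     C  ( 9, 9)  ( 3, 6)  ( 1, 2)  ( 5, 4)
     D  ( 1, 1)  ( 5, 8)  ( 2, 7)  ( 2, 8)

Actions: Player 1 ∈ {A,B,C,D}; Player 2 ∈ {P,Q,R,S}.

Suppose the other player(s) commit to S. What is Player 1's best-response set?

u_1(A vs S) = 1
u_1(B vs S) = 2
u_1(C vs S) = 5
u_1(D vs S) = 2
max payoff 5 at {C}

P1 best: {C}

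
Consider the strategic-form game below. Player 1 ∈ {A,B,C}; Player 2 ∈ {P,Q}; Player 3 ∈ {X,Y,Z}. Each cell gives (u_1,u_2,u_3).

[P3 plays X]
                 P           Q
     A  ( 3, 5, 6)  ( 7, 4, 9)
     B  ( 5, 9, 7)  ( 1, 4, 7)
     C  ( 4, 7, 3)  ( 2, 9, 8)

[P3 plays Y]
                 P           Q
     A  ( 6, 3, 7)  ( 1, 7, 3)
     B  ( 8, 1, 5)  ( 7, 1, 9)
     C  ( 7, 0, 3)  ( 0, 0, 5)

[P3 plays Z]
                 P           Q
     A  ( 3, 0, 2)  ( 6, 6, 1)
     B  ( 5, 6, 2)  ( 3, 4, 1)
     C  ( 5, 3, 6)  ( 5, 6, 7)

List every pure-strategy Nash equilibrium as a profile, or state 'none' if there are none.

Nash profiles: (B,P,X), (B,Q,Y)

(A,P,X): not NE [P1→B gives 5>3; P3→Y gives 7>6]
(A,P,Y): not NE [P1→B gives 8>6; P2→Q gives 7>3]
(A,P,Z): not NE [P1→C gives 5>3; P2→Q gives 6>0; P3→Y gives 7>2]
(A,Q,X): not NE [P2→P gives 5>4]
(A,Q,Y): not NE [P1→B gives 7>1; P3→X gives 9>3]
(A,Q,Z): not NE [P3→X gives 9>1]
(B,P,X): NE
(B,P,Y): not NE [P3→X gives 7>5]
(B,P,Z): not NE [P3→X gives 7>2]
(B,Q,X): not NE [P1→A gives 7>1; P2→P gives 9>4; P3→Y gives 9>7]
(B,Q,Y): NE
(B,Q,Z): not NE [P1→A gives 6>3; P2→P gives 6>4; P3→Y gives 9>1]
(C,P,X): not NE [P1→B gives 5>4; P2→Q gives 9>7; P3→Z gives 6>3]
(C,P,Y): not NE [P1→B gives 8>7; P3→Z gives 6>3]
(C,P,Z): not NE [P2→Q gives 6>3]
(C,Q,X): not NE [P1→A gives 7>2]
(C,Q,Y): not NE [P1→B gives 7>0; P3→X gives 8>5]
(C,Q,Z): not NE [P1→A gives 6>5; P3→X gives 8>7]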